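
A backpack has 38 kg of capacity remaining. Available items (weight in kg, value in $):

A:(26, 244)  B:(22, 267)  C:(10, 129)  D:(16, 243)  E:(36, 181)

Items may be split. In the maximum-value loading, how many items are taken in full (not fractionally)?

Sort by value per unit weight and fill in that order.
Order: D (243/16=15.19) > C (129/10=12.90) > B (267/22=12.14) > A (244/26=9.38) > E (181/36=5.03)
Fill: take D (16 @ 243) → take C (10 @ 129) → take 12/22 of B → 145.64; 38/38 used.
2 item(s) taken whole; one partial (take 12/22 of B).

2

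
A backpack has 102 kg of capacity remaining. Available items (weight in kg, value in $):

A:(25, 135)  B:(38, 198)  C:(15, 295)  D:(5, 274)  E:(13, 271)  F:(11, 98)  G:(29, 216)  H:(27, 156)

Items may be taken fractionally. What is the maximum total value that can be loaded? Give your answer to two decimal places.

1320.80

Order: D (274/5=54.80) > E (271/13=20.85) > C (295/15=19.67) > F (98/11=8.91) > G (216/29=7.45) > H (156/27=5.78) > A (135/25=5.40) > B (198/38=5.21)
Fill: take D (5 @ 274) → take E (13 @ 271) → take C (15 @ 295) → take F (11 @ 98) → take G (29 @ 216) → take H (27 @ 156) → take 2/25 of A → 10.80; 102/102 used.
Total value = 1320.80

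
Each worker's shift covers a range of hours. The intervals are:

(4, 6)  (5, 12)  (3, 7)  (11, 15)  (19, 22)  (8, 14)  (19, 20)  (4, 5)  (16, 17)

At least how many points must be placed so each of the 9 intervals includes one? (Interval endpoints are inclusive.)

Process intervals by earliest right end; each time one isn't hit yet, stab at its right endpoint.
By right end: [4,5]  [4,6]  [3,7]  [5,12]  [8,14]  [11,15]  [16,17]  [19,20]  [19,22]
[4,5] uncovered → point at 5; [8,14] uncovered → point at 14; [16,17] uncovered → point at 17; [19,20] uncovered → point at 20.
Points: 5, 14, 17, 20 (4 total).

4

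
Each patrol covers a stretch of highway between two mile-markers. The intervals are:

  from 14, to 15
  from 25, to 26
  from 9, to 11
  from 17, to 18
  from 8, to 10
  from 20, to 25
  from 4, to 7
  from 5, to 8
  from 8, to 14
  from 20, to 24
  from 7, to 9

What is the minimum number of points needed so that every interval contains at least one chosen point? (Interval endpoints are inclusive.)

Process intervals by earliest right end; each time one isn't hit yet, stab at its right endpoint.
Sorted: [4,7] [5,8] [7,9] [8,10] [9,11] [8,14] [14,15] [17,18] [20,24] [20,25] [25,26]
{[4,7],[5,8],[7,9]} hit by 7; {[8,10],[9,11],[8,14]} hit by 10; {[14,15]} hit by 15; {[17,18]} hit by 18; {[20,24],[20,25]} hit by 24; {[25,26]} hit by 26.
Points: 7, 10, 15, 18, 24, 26 (6 total).

6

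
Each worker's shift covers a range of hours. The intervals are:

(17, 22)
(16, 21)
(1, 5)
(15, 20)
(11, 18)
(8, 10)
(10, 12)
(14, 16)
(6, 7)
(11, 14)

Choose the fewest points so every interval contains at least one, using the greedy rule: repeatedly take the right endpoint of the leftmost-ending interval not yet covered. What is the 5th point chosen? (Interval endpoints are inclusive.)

Sorted: [1,5] [6,7] [8,10] [10,12] [11,14] [14,16] [11,18] [15,20] [16,21] [17,22]
{[1,5]} hit by 5; {[6,7]} hit by 7; {[8,10],[10,12]} hit by 10; {[11,14],[14,16],[11,18]} hit by 14; {[15,20],[16,21],[17,22]} hit by 20.
Points: 5, 7, 10, 14, 20 (5 total).

20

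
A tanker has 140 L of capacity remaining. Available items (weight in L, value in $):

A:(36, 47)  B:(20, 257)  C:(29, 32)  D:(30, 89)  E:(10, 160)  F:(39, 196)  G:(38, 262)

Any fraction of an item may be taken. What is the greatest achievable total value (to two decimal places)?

Sort by value per unit weight and fill in that order.
Order: E (160/10=16.00) > B (257/20=12.85) > G (262/38=6.89) > F (196/39=5.03) > D (89/30=2.97) > A (47/36=1.31) > C (32/29=1.10)
Fill: take E (10 @ 160) → take B (20 @ 257) → take G (38 @ 262) → take F (39 @ 196) → take D (30 @ 89) → take 3/36 of A → 3.92; 140/140 used.
Total value = 967.92

967.92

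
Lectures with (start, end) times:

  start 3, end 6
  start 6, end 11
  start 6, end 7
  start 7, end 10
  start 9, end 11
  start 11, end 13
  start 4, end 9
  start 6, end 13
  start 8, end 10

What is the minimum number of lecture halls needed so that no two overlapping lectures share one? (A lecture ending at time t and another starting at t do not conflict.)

5

The answer is the maximum number of intervals overlapping at any instant.
Events (time:±→running): 3:+→1 4:+→2 6:-→1 6:+→2 6:+→3 6:+→4 7:-→3 7:+→4 8:+→5 … peak 5.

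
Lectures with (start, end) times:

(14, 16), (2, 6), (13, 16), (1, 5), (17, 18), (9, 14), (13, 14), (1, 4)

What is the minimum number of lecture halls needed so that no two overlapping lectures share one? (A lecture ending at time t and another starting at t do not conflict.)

starts: [1, 1, 2, 9, 13, 13, 14, 17]
ends:   [4, 5, 6, 14, 14, 16, 16, 18]
s1→1 s1→2 s2→3  — peak 3.

3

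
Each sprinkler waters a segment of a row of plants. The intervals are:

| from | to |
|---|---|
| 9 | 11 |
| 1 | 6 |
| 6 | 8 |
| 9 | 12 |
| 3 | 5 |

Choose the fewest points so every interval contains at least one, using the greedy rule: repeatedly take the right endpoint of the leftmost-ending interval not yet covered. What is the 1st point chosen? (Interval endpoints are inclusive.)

Sorted: [3,5] [1,6] [6,8] [9,11] [9,12]
{[3,5],[1,6]} hit by 5; {[6,8]} hit by 8; {[9,11],[9,12]} hit by 11.
Points: 5, 8, 11 (3 total).

5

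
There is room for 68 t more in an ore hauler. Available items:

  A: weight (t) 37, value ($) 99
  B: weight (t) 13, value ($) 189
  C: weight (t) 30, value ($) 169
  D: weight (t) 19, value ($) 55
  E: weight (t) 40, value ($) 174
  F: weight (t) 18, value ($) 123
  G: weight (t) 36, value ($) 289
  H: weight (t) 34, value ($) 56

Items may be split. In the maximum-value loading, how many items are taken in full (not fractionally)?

Ratios (sorted): B 14.54, G 8.03, F 6.83, C 5.63, E 4.35, D 2.89, A 2.68, H 1.65
take B (13 @ 189); take G (36 @ 289); take F (18 @ 123); take 1/30 of C → 5.63. Capacity used 68/68.
3 item(s) taken whole; one partial (take 1/30 of C).

3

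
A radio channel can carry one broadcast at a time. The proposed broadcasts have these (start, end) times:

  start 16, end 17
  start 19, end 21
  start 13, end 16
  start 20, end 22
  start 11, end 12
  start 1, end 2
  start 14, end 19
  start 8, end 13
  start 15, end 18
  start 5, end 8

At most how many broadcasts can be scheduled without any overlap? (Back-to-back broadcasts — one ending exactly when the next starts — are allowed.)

By end time: (1,2), (5,8), (11,12), (8,13), (13,16), (16,17), (15,18), (14,19), (19,21), (20,22).
Pick (1,2); next start ≥ 2 → (5,8); next start ≥ 8 → (11,12); next start ≥ 12 → (13,16); next start ≥ 16 → (16,17); next start ≥ 17 → (19,21).
Selected 6 broadcasts.

6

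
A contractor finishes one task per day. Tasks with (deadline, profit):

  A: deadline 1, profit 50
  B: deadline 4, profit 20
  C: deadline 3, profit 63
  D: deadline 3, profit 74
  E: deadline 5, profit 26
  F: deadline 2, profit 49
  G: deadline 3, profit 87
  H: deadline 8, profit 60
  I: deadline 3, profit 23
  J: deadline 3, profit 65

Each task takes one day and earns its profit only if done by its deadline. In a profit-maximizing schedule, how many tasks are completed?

Take jobs in profit order; each goes to the latest open slot no later than its deadline.
By profit: G(d3,87), D(d3,74), J(d3,65), C(d3,63), H(d8,60), A(d1,50), F(d2,49), E(d5,26), I(d3,23), B(d4,20)
G→slot 3; D→slot 2; J→slot 1; C skipped; H→slot 8; A skipped; F skipped; E→slot 5; I skipped; B→slot 4.
6 of 10 scheduled.

6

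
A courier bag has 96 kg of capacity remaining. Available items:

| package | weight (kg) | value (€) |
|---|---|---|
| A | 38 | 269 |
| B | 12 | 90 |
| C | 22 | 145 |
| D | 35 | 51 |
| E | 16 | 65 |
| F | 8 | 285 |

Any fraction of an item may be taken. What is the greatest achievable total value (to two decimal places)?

854.00

Greedy by value/weight ratio, highest first.
Ratios (sorted): F 35.62, B 7.50, A 7.08, C 6.59, E 4.06, D 1.46
take F (8 @ 285); take B (12 @ 90); take A (38 @ 269); take C (22 @ 145); take E (16 @ 65). Capacity used 96/96.
Total value = 854.00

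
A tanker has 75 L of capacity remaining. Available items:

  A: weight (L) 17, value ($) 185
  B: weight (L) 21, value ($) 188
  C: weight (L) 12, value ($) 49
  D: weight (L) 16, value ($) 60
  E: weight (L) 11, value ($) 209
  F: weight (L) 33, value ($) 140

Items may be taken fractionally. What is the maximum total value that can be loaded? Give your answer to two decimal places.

Sort by value per unit weight and fill in that order.
Order: E (209/11=19.00) > A (185/17=10.88) > B (188/21=8.95) > F (140/33=4.24) > C (49/12=4.08) > D (60/16=3.75)
Fill: take E (11 @ 209) → take A (17 @ 185) → take B (21 @ 188) → take 26/33 of F → 110.30; 75/75 used.
Total value = 692.30

692.30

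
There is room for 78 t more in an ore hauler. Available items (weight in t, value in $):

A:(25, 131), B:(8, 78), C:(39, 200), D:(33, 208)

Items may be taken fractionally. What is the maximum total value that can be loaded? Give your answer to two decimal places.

478.54

Sort by value per unit weight and fill in that order.
Ratios (sorted): B 9.75, D 6.30, A 5.24, C 5.13
take B (8 @ 78); take D (33 @ 208); take A (25 @ 131); take 12/39 of C → 61.54. Capacity used 78/78.
Total value = 478.54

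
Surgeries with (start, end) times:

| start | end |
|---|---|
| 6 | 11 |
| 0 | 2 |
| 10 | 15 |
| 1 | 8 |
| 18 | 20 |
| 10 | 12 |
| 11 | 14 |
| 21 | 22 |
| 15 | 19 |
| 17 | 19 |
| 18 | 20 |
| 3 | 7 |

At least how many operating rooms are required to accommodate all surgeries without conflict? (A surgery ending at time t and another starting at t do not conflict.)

starts: [0, 1, 3, 6, 10, 10, 11, 15, 17, 18, 18, 21]
ends:   [2, 7, 8, 11, 12, 14, 15, 19, 19, 20, 20, 22]
s0→1 s1→2 e2→1 s3→2 s6→3 e7→2 e8→1 s10→2 s10→3 e11→2 s11→3 e12→2 e14→1 e15→0 s15→1 s17→2 s18→3 s18→4  — peak 4.

4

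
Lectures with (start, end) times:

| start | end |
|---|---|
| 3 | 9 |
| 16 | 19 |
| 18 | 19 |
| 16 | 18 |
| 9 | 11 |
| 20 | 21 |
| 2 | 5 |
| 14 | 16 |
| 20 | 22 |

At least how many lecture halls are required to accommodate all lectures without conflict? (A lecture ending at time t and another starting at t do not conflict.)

The answer is the maximum number of intervals overlapping at any instant.
starts: [2, 3, 9, 14, 16, 16, 18, 20, 20]
ends:   [5, 9, 11, 16, 18, 19, 19, 21, 22]
s2→1 s3→2  — peak 2.

2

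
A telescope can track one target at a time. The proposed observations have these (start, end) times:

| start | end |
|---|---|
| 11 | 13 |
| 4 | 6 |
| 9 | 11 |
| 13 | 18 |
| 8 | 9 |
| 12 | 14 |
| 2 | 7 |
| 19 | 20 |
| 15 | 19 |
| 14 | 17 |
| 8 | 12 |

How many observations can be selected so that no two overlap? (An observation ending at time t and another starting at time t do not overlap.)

6

By end time: (4,6), (2,7), (8,9), (9,11), (8,12), (11,13), (12,14), (14,17), (13,18), (15,19), (19,20).
Pick (4,6); next start ≥ 6 → (8,9); next start ≥ 9 → (9,11); next start ≥ 11 → (11,13); next start ≥ 13 → (14,17); next start ≥ 17 → (19,20).
Selected 6 observations.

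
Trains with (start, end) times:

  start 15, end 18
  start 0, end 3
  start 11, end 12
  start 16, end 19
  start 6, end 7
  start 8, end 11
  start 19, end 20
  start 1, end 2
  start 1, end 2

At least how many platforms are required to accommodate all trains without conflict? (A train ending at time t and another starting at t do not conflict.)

The answer is the maximum number of intervals overlapping at any instant.
Events (time:±→running): 0:+→1 1:+→2 1:+→3 … peak 3.

3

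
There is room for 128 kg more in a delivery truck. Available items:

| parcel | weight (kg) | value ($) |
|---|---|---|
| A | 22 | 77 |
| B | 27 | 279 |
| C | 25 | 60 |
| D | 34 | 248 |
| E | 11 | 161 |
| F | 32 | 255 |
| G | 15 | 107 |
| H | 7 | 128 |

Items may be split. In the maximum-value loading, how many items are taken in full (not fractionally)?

6

Greedy by value/weight ratio, highest first.
Order: H (128/7=18.29) > E (161/11=14.64) > B (279/27=10.33) > F (255/32=7.97) > D (248/34=7.29) > G (107/15=7.13) > A (77/22=3.50) > C (60/25=2.40)
Fill: take H (7 @ 128) → take E (11 @ 161) → take B (27 @ 279) → take F (32 @ 255) → take D (34 @ 248) → take G (15 @ 107) → take 2/22 of A → 7.00; 128/128 used.
6 item(s) taken whole; one partial (take 2/22 of A).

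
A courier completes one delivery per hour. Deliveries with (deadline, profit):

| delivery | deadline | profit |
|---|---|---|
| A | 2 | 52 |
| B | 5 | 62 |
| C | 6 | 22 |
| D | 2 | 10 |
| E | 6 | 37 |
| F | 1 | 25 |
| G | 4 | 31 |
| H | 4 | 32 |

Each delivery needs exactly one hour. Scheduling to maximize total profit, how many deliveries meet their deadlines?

Profit order: B=62 A=52 E=37 H=32 G=31 F=25 C=22 D=10
Assign: B→slot 5, A→slot 2, E→slot 6, H→slot 4, G→slot 3, F→slot 1, C skipped, D skipped.
Slots: [1:F] [2:A] [3:G] [4:H] [5:B] [6:E]
6 of 8 scheduled.

6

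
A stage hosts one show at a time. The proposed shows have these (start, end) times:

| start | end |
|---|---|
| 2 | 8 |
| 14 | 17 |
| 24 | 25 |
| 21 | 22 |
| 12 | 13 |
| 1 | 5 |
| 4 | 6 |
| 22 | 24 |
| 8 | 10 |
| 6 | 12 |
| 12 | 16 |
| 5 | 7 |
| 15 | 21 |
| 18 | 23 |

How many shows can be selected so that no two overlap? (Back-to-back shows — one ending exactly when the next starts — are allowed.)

Greedy by earliest finish: after sorting by end time, pick each interval compatible with the last pick.
Sorted by end: (1,5)  (4,6)  (5,7)  (2,8)  (8,10)  (6,12)  (12,13)  (12,16)  (14,17)  (15,21)  (21,22)  (18,23)  (22,24)  (24,25)
take (1,5); take (5,7); take (8,10); skip (6,12); take (12,13); skip (12,16); take (14,17); take (21,22); skip (18,23); take (22,24); take (24,25).
Selected 8 shows.

8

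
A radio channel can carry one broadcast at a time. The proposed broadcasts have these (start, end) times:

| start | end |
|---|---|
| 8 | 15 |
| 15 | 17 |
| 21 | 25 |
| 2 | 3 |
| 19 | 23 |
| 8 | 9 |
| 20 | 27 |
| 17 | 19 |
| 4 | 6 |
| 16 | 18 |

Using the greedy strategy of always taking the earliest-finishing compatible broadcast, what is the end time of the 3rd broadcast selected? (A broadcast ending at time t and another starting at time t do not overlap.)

Greedy by earliest finish: after sorting by end time, pick each interval compatible with the last pick.
Sorted by end: (2,3)  (4,6)  (8,9)  (8,15)  (15,17)  (16,18)  (17,19)  (19,23)  (21,25)  (20,27)
take (2,3); take (4,6); take (8,9); take (15,17); skip (16,18); take (17,19); take (19,23); skip (21,25); skip (20,27).
Selected: (2,3) (4,6) (8,9) (15,17) (17,19) (19,23)

9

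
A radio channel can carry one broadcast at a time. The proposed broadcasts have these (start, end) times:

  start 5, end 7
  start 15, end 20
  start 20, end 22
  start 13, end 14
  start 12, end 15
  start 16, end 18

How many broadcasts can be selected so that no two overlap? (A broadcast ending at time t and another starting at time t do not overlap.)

Order by finish time; keep every interval that doesn't clash with the previous kept one.
Sorted by end: (5,7)  (13,14)  (12,15)  (16,18)  (15,20)  (20,22)
take (5,7); take (13,14); take (16,18); skip (15,20); take (20,22).
Selected 4 broadcasts.

4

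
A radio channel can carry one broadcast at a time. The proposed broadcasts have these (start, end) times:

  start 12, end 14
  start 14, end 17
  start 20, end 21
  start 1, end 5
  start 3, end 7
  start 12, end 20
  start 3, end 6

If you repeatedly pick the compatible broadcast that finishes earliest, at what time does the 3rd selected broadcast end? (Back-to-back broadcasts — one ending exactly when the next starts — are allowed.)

17

Sorted by end: (1,5)  (3,6)  (3,7)  (12,14)  (14,17)  (12,20)  (20,21)
take (1,5); take (12,14); take (14,17); take (20,21).
Selected: (1,5) (12,14) (14,17) (20,21)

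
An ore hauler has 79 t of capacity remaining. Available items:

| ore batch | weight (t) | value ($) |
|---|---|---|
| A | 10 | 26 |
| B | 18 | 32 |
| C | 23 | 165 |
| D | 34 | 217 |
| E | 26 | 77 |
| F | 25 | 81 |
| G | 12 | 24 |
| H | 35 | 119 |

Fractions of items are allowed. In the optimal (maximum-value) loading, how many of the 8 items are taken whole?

Greedy by value/weight ratio, highest first.
Order: C (165/23=7.17) > D (217/34=6.38) > H (119/35=3.40) > F (81/25=3.24) > E (77/26=2.96) > A (26/10=2.60) > G (24/12=2.00) > B (32/18=1.78)
Fill: take C (23 @ 165) → take D (34 @ 217) → take 22/35 of H → 74.80; 79/79 used.
2 item(s) taken whole; one partial (take 22/35 of H).

2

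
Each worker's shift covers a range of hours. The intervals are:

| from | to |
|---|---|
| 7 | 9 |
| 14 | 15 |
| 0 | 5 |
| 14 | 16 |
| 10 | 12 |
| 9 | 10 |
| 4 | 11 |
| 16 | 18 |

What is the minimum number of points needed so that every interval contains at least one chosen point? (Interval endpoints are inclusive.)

5

Process intervals by earliest right end; each time one isn't hit yet, stab at its right endpoint.
By right end: [0,5]  [7,9]  [9,10]  [4,11]  [10,12]  [14,15]  [14,16]  [16,18]
[0,5] uncovered → point at 5; [7,9] uncovered → point at 9; [10,12] uncovered → point at 12; [14,15] uncovered → point at 15; [16,18] uncovered → point at 18.
Points: 5, 9, 12, 15, 18 (5 total).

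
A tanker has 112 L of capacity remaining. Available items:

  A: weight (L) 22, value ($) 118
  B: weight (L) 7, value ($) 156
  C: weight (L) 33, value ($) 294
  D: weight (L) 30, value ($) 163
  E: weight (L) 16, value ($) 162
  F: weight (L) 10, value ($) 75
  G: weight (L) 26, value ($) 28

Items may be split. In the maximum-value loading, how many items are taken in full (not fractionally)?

5

Ratios (sorted): B 22.29, E 10.12, C 8.91, F 7.50, D 5.43, A 5.36, G 1.08
take B (7 @ 156); take E (16 @ 162); take C (33 @ 294); take F (10 @ 75); take D (30 @ 163); take 16/22 of A → 85.82. Capacity used 112/112.
5 item(s) taken whole; one partial (take 16/22 of A).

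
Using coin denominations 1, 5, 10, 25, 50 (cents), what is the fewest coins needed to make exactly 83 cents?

6

83 = 1×50 + 1×25 + 1×5 + 3×1
Total coins = 1 + 1 + 1 + 3 = 6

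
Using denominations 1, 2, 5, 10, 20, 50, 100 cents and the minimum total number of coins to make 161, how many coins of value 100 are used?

1

161 − 1×100→61 − 1×50→11 − 1×10→1 − 1×1→0
Count of 100: 1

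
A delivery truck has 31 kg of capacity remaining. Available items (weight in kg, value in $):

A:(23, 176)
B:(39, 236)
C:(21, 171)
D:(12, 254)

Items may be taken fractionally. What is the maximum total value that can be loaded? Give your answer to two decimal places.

408.71

Ratios (sorted): D 21.17, C 8.14, A 7.65, B 6.05
take D (12 @ 254); take 19/21 of C → 154.71. Capacity used 31/31.
Total value = 408.71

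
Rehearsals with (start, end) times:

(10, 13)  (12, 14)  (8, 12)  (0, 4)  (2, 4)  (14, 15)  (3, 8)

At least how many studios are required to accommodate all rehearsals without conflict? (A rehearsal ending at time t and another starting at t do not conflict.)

The answer is the maximum number of intervals overlapping at any instant.
Events (time:±→running): 0:+→1 2:+→2 3:+→3 … peak 3.

3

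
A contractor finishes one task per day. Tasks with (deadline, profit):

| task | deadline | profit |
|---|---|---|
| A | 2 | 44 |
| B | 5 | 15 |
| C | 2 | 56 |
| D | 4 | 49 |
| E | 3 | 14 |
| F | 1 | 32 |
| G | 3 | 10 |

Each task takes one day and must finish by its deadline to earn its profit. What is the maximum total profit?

Sort by profit descending; place each in the latest free slot ≤ its deadline.
Profit order: C=56 D=49 A=44 F=32 B=15 E=14 G=10
Assign: C→slot 2, D→slot 4, A→slot 1, F skipped, B→slot 5, E→slot 3, G skipped.
Slots: [1:A] [2:C] [3:E] [4:D] [5:B]
Profit = 44 + 56 + 14 + 49 + 15 = 178

178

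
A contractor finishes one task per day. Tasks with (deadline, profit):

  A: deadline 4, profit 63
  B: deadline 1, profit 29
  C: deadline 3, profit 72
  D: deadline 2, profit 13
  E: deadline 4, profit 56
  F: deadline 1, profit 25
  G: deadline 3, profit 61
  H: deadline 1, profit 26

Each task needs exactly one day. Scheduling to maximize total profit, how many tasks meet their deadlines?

4

Profit order: C=72 A=63 G=61 E=56 B=29 H=26 F=25 D=13
Assign: C→slot 3, A→slot 4, G→slot 2, E→slot 1, B skipped, H skipped, F skipped, D skipped.
Slots: [1:E] [2:G] [3:C] [4:A]
4 of 8 scheduled.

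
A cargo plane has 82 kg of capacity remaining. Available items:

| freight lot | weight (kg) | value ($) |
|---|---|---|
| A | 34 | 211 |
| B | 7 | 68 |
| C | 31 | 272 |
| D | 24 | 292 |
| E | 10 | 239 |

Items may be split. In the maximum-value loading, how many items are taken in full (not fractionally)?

4

Greedy by value/weight ratio, highest first.
Ratios (sorted): E 23.90, D 12.17, B 9.71, C 8.77, A 6.21
take E (10 @ 239); take D (24 @ 292); take B (7 @ 68); take C (31 @ 272); take 10/34 of A → 62.06. Capacity used 82/82.
4 item(s) taken whole; one partial (take 10/34 of A).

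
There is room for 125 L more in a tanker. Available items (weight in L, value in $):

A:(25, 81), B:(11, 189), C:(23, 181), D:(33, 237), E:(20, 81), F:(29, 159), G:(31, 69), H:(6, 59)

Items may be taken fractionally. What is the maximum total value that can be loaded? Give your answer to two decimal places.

915.72

Order: B (189/11=17.18) > H (59/6=9.83) > C (181/23=7.87) > D (237/33=7.18) > F (159/29=5.48) > E (81/20=4.05) > A (81/25=3.24) > G (69/31=2.23)
Fill: take B (11 @ 189) → take H (6 @ 59) → take C (23 @ 181) → take D (33 @ 237) → take F (29 @ 159) → take E (20 @ 81) → take 3/25 of A → 9.72; 125/125 used.
Total value = 915.72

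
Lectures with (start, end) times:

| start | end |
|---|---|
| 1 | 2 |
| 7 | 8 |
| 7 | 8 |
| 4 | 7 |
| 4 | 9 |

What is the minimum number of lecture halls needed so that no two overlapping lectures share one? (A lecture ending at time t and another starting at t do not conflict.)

Count concurrent intervals with a sweep; the peak is the room count.
starts: [1, 4, 4, 7, 7]
ends:   [2, 7, 8, 8, 9]
s1→1 e2→0 s4→1 s4→2 e7→1 s7→2 s7→3  — peak 3.

3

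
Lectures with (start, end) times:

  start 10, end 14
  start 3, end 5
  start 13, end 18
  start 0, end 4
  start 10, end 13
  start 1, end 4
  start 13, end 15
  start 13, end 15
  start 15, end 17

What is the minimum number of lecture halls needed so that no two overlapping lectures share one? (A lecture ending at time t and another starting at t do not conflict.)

4

Count concurrent intervals with a sweep; the peak is the room count.
starts: [0, 1, 3, 10, 10, 13, 13, 13, 15]
ends:   [4, 4, 5, 13, 14, 15, 15, 17, 18]
s0→1 s1→2 s3→3 e4→2 e4→1 e5→0 s10→1 s10→2 e13→1 s13→2 s13→3 s13→4  — peak 4.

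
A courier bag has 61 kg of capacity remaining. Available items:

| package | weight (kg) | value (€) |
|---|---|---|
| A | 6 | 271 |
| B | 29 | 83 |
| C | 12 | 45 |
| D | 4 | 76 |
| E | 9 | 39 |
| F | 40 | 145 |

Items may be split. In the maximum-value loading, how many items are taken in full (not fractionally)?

Greedy by value/weight ratio, highest first.
Order: A (271/6=45.17) > D (76/4=19.00) > E (39/9=4.33) > C (45/12=3.75) > F (145/40=3.62) > B (83/29=2.86)
Fill: take A (6 @ 271) → take D (4 @ 76) → take E (9 @ 39) → take C (12 @ 45) → take 30/40 of F → 108.75; 61/61 used.
4 item(s) taken whole; one partial (take 30/40 of F).

4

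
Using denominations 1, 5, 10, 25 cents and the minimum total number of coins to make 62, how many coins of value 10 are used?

1

Greedy: take as many of the largest coin as possible, then repeat with the remainder.
62 = 2×25 + 1×10 + 2×1
Count of 10: 1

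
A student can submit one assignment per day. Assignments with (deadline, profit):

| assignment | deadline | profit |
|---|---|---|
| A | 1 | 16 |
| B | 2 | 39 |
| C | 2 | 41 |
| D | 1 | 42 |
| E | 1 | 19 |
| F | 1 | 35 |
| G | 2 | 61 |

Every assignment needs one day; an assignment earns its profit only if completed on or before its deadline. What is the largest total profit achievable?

Sort by profit descending; place each in the latest free slot ≤ its deadline.
Profit order: G=61 D=42 C=41 B=39 F=35 E=19 A=16
Assign: G→slot 2, D→slot 1, C skipped, B skipped, F skipped, E skipped, A skipped.
Slots: [1:D] [2:G]
Profit = 42 + 61 = 103

103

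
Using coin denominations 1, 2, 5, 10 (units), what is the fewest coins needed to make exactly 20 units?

Greedy: take as many of the largest coin as possible, then repeat with the remainder.
20 = 2×10
Total coins = 2 = 2

2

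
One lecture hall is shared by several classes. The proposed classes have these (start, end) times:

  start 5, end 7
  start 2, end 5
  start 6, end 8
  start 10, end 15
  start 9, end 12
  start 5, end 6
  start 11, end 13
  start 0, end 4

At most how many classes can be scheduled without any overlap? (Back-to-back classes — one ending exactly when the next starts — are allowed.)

4

Sorted by end: (0,4)  (2,5)  (5,6)  (5,7)  (6,8)  (9,12)  (11,13)  (10,15)
take (0,4); take (5,6); take (6,8); take (9,12); skip (11,13); skip (10,15).
Selected 4 classes.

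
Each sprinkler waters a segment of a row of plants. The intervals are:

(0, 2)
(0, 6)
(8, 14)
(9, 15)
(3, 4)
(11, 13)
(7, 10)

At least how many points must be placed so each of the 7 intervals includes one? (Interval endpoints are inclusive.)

4

Sort by right endpoint; whenever an interval is uncovered, place a point at its right end.
By right end: [0,2]  [3,4]  [0,6]  [7,10]  [11,13]  [8,14]  [9,15]
[0,2] uncovered → point at 2; [3,4] uncovered → point at 4; [7,10] uncovered → point at 10; [11,13] uncovered → point at 13.
Points: 2, 4, 10, 13 (4 total).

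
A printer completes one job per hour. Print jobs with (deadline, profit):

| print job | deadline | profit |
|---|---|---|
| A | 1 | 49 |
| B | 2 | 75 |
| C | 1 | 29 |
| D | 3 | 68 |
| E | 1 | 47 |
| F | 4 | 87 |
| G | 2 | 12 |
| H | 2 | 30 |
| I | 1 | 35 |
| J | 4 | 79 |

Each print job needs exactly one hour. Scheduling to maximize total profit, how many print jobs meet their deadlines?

Sort by profit descending; place each in the latest free slot ≤ its deadline.
By profit: F(d4,87), J(d4,79), B(d2,75), D(d3,68), A(d1,49), E(d1,47), I(d1,35), H(d2,30), C(d1,29), G(d2,12)
F→slot 4; J→slot 3; B→slot 2; D→slot 1; A skipped; E skipped; I skipped; H skipped; C skipped; G skipped.
4 of 10 scheduled.

4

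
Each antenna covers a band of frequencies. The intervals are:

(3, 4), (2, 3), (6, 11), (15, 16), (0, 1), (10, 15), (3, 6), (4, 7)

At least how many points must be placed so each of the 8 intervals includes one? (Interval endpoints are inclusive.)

4

Process intervals by earliest right end; each time one isn't hit yet, stab at its right endpoint.
Sorted: [0,1] [2,3] [3,4] [3,6] [4,7] [6,11] [10,15] [15,16]
{[0,1]} hit by 1; {[2,3],[3,4],[3,6]} hit by 3; {[4,7],[6,11]} hit by 7; {[10,15],[15,16]} hit by 15.
Points: 1, 3, 7, 15 (4 total).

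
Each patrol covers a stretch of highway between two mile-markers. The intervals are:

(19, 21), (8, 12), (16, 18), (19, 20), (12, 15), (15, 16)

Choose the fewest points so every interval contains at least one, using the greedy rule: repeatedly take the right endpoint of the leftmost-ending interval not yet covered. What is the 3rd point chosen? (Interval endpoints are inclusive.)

20

By right end: [8,12]  [12,15]  [15,16]  [16,18]  [19,20]  [19,21]
[8,12] uncovered → point at 12; [15,16] uncovered → point at 16; [19,20] uncovered → point at 20.
Points: 12, 16, 20 (3 total).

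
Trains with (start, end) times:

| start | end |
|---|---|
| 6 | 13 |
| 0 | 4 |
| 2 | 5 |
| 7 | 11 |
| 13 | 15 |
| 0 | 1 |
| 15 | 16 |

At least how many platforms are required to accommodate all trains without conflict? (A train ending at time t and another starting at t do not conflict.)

2

starts: [0, 0, 2, 6, 7, 13, 15]
ends:   [1, 4, 5, 11, 13, 15, 16]
s0→1 s0→2  — peak 2.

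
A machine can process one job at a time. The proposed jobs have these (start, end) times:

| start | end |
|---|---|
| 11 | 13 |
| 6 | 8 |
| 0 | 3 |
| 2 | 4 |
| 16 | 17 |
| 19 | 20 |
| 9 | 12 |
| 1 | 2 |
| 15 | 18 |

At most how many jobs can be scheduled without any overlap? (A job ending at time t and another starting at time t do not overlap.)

6

Sorted by end: (1,2)  (0,3)  (2,4)  (6,8)  (9,12)  (11,13)  (16,17)  (15,18)  (19,20)
take (1,2); take (2,4); take (6,8); take (9,12); take (16,17); skip (15,18); take (19,20).
Selected 6 jobs.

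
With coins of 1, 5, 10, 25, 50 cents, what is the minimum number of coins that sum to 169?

9

Use the largest denomination that fits, subtract, and repeat.
169 − 3×50→19 − 1×10→9 − 1×5→4 − 4×1→0
Total coins = 3 + 1 + 1 + 4 = 9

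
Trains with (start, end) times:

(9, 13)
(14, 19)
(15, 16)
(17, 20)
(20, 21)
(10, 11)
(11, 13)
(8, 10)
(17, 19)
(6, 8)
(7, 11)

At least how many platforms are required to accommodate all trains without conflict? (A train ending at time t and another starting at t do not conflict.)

3

The answer is the maximum number of intervals overlapping at any instant.
starts: [6, 7, 8, 9, 10, 11, 14, 15, 17, 17, 20]
ends:   [8, 10, 11, 11, 13, 13, 16, 19, 19, 20, 21]
s6→1 s7→2 e8→1 s8→2 s9→3  — peak 3.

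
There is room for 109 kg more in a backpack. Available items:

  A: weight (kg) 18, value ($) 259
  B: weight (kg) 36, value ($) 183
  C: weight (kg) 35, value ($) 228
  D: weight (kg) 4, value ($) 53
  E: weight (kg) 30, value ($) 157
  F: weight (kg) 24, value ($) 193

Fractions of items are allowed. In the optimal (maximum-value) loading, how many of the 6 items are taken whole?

Order: A (259/18=14.39) > D (53/4=13.25) > F (193/24=8.04) > C (228/35=6.51) > E (157/30=5.23) > B (183/36=5.08)
Fill: take A (18 @ 259) → take D (4 @ 53) → take F (24 @ 193) → take C (35 @ 228) → take 28/30 of E → 146.53; 109/109 used.
4 item(s) taken whole; one partial (take 28/30 of E).

4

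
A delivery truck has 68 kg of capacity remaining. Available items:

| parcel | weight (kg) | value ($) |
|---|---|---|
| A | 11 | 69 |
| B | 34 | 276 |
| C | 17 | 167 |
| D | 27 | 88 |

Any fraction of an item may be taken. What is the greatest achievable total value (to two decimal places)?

Order: C (167/17=9.82) > B (276/34=8.12) > A (69/11=6.27) > D (88/27=3.26)
Fill: take C (17 @ 167) → take B (34 @ 276) → take A (11 @ 69) → take 6/27 of D → 19.56; 68/68 used.
Total value = 531.56

531.56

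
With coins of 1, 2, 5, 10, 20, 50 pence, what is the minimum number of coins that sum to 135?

135 = 2×50 + 1×20 + 1×10 + 1×5
Total coins = 2 + 1 + 1 + 1 = 5

5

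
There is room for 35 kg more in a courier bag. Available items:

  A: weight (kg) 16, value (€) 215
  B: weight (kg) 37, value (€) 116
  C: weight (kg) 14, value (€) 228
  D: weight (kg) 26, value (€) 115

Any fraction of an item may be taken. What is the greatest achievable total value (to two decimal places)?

Sort by value per unit weight and fill in that order.
Ratios (sorted): C 16.29, A 13.44, D 4.42, B 3.14
take C (14 @ 228); take A (16 @ 215); take 5/26 of D → 22.12. Capacity used 35/35.
Total value = 465.12

465.12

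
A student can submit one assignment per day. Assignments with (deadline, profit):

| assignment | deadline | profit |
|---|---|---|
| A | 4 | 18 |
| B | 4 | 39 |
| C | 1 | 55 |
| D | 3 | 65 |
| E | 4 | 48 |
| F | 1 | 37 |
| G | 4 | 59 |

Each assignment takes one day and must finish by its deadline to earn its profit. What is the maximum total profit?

Sort by profit descending; place each in the latest free slot ≤ its deadline.
Profit order: D=65 G=59 C=55 E=48 B=39 F=37 A=18
Assign: D→slot 3, G→slot 4, C→slot 1, E→slot 2, B skipped, F skipped, A skipped.
Slots: [1:C] [2:E] [3:D] [4:G]
Profit = 55 + 48 + 65 + 59 = 227

227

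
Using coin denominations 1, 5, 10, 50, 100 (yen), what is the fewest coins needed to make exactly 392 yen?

10

392 = 3×100 + 1×50 + 4×10 + 2×1
Total coins = 3 + 1 + 4 + 2 = 10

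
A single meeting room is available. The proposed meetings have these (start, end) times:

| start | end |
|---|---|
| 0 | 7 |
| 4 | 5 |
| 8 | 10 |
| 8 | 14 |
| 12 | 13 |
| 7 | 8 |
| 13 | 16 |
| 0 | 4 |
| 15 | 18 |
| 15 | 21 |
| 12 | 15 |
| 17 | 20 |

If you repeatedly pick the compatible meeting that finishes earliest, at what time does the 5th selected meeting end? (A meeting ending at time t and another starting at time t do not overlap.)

13

By end time: (0,4), (4,5), (0,7), (7,8), (8,10), (12,13), (8,14), (12,15), (13,16), (15,18), (17,20), (15,21).
Pick (0,4); next start ≥ 4 → (4,5); next start ≥ 5 → (7,8); next start ≥ 8 → (8,10); next start ≥ 10 → (12,13); next start ≥ 13 → (13,16); next start ≥ 16 → (17,20).
Selected: (0,4) (4,5) (7,8) (8,10) (12,13) (13,16) (17,20)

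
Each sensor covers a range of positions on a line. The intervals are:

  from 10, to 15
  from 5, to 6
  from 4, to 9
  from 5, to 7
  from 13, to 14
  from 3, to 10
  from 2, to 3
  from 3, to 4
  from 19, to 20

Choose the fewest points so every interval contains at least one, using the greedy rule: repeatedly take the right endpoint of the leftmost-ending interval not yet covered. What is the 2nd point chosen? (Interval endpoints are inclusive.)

By right end: [2,3]  [3,4]  [5,6]  [5,7]  [4,9]  [3,10]  [13,14]  [10,15]  [19,20]
[2,3] uncovered → point at 3; [5,6] uncovered → point at 6; [13,14] uncovered → point at 14; [19,20] uncovered → point at 20.
Points: 3, 6, 14, 20 (4 total).

6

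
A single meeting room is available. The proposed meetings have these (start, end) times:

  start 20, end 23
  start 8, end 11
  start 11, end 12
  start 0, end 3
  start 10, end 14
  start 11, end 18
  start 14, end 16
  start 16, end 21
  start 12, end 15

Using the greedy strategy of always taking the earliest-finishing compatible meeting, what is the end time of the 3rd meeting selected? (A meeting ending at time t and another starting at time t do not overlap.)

12

Sort by end time and greedily take each interval whose start is ≥ the last chosen end.
Sorted by end: (0,3)  (8,11)  (11,12)  (10,14)  (12,15)  (14,16)  (11,18)  (16,21)  (20,23)
take (0,3); take (8,11); take (11,12); skip (10,14); take (12,15); skip (11,18); take (16,21); skip (20,23).
Selected: (0,3) (8,11) (11,12) (12,15) (16,21)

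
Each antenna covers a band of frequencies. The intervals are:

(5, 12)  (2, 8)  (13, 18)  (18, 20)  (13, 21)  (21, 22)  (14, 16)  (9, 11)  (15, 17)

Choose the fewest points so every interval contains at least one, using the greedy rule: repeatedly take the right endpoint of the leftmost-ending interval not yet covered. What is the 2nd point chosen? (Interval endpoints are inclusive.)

11

Process intervals by earliest right end; each time one isn't hit yet, stab at its right endpoint.
By right end: [2,8]  [9,11]  [5,12]  [14,16]  [15,17]  [13,18]  [18,20]  [13,21]  [21,22]
[2,8] uncovered → point at 8; [9,11] uncovered → point at 11; [14,16] uncovered → point at 16; [18,20] uncovered → point at 20; [21,22] uncovered → point at 22.
Points: 8, 11, 16, 20, 22 (5 total).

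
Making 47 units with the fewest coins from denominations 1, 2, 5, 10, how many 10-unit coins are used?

47 = 4×10 + 1×5 + 1×2
Count of 10: 4

4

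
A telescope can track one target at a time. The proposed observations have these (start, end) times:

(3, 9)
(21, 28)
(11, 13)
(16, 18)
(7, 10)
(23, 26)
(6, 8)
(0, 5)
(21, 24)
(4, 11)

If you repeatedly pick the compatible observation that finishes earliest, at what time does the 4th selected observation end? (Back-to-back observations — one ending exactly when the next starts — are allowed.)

Order by finish time; keep every interval that doesn't clash with the previous kept one.
By end time: (0,5), (6,8), (3,9), (7,10), (4,11), (11,13), (16,18), (21,24), (23,26), (21,28).
Pick (0,5); next start ≥ 5 → (6,8); next start ≥ 8 → (11,13); next start ≥ 13 → (16,18); next start ≥ 18 → (21,24).
Selected: (0,5) (6,8) (11,13) (16,18) (21,24)

18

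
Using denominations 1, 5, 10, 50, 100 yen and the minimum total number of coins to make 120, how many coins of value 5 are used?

Use the largest denomination that fits, subtract, and repeat.
120 = 1×100 + 2×10
Count of 5: 0

0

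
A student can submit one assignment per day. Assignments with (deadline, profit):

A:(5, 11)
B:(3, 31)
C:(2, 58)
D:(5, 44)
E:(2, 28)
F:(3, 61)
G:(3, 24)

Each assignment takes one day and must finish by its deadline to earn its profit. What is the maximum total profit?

205

Profit order: F=61 C=58 D=44 B=31 E=28 G=24 A=11
Assign: F→slot 3, C→slot 2, D→slot 5, B→slot 1, E skipped, G skipped, A→slot 4.
Slots: [1:B] [2:C] [3:F] [4:A] [5:D]
Profit = 31 + 58 + 61 + 11 + 44 = 205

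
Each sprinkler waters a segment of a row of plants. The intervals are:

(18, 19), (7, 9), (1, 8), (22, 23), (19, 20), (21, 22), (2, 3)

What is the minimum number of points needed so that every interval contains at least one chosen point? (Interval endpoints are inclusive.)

4

Process intervals by earliest right end; each time one isn't hit yet, stab at its right endpoint.
By right end: [2,3]  [1,8]  [7,9]  [18,19]  [19,20]  [21,22]  [22,23]
[2,3] uncovered → point at 3; [7,9] uncovered → point at 9; [18,19] uncovered → point at 19; [21,22] uncovered → point at 22.
Points: 3, 9, 19, 22 (4 total).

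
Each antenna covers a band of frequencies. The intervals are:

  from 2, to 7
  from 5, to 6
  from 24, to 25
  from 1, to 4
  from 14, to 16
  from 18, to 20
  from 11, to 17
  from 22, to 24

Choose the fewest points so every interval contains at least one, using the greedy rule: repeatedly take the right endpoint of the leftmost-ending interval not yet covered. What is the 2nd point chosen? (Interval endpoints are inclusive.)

6

Sort by right endpoint; whenever an interval is uncovered, place a point at its right end.
Sorted: [1,4] [5,6] [2,7] [14,16] [11,17] [18,20] [22,24] [24,25]
{[1,4]} hit by 4; {[5,6],[2,7]} hit by 6; {[14,16],[11,17]} hit by 16; {[18,20]} hit by 20; {[22,24],[24,25]} hit by 24.
Points: 4, 6, 16, 20, 24 (5 total).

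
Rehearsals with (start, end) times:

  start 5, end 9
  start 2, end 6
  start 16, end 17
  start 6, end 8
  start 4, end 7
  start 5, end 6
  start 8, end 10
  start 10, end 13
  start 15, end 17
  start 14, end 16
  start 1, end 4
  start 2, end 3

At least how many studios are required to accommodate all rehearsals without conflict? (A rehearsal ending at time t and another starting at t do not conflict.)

Count concurrent intervals with a sweep; the peak is the room count.
Events (time:±→running): 1:+→1 2:+→2 2:+→3 3:-→2 4:-→1 4:+→2 5:+→3 5:+→4 … peak 4.

4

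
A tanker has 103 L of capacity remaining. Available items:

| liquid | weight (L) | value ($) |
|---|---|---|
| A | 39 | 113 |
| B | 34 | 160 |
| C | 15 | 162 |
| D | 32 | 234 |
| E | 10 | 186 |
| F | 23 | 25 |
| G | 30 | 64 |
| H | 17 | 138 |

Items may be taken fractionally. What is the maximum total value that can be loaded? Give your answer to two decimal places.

Sort by value per unit weight and fill in that order.
Order: E (186/10=18.60) > C (162/15=10.80) > H (138/17=8.12) > D (234/32=7.31) > B (160/34=4.71) > A (113/39=2.90) > G (64/30=2.13) > F (25/23=1.09)
Fill: take E (10 @ 186) → take C (15 @ 162) → take H (17 @ 138) → take D (32 @ 234) → take 29/34 of B → 136.47; 103/103 used.
Total value = 856.47

856.47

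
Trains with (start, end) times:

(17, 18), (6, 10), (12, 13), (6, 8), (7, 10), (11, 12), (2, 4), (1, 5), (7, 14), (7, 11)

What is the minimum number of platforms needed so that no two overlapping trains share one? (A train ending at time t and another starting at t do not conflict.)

The answer is the maximum number of intervals overlapping at any instant.
Events (time:±→running): 1:+→1 2:+→2 4:-→1 5:-→0 6:+→1 6:+→2 7:+→3 7:+→4 7:+→5 … peak 5.

5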